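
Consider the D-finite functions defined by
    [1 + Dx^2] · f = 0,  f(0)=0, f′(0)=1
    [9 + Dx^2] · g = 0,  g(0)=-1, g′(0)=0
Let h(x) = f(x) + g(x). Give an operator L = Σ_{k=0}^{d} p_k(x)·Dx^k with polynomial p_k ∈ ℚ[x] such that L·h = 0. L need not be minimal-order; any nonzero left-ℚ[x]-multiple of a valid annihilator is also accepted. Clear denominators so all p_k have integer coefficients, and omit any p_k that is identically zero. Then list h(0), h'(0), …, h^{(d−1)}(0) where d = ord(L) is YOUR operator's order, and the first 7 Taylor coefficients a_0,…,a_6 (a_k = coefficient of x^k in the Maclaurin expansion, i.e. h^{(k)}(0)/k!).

L = 9 + 10·Dx^2 + Dx^4  (order 4).
h: a_k = -1, 1, 9/2, -1/6, -27/8, 1/120, 81/80, …
ICs: h(0) = -1, h′(0) = 1, h′′(0) = 9, h′′′(0) = -1.

f: a_k = 0, 1, 0, -1/6, 0, 1/120, 0, …
g: a_k = -1, 0, 9/2, 0, -27/8, 0, 81/80, …
L₀ := lclm(L_f,L_g); ord L₀ ≤ 2+2.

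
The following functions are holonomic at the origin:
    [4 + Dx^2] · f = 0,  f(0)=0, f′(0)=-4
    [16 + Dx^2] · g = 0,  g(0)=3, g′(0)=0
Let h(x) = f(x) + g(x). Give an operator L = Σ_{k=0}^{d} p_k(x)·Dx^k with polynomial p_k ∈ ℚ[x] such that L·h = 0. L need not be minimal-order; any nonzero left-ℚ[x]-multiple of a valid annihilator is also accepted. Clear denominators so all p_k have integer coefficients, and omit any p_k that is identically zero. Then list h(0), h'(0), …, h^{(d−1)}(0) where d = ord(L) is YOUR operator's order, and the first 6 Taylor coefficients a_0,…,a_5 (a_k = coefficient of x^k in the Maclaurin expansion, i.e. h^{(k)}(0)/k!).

f: a_k = 0, -4, 0, 8/3, 0, -8/15, …
g: a_k = 3, 0, -24, 0, 32, 0, …
Sum ⇒ L₀ = lclm(L_f,L_g) in ℚ(x)⟨Dx⟩.
L = 64 + 20·Dx^2 + Dx^4  (order 4).
h: a_k = 3, -4, -24, 8/3, 32, -8/15, …
ICs: h(0) = 3, h′(0) = -4, h′′(0) = -48, h′′′(0) = 16.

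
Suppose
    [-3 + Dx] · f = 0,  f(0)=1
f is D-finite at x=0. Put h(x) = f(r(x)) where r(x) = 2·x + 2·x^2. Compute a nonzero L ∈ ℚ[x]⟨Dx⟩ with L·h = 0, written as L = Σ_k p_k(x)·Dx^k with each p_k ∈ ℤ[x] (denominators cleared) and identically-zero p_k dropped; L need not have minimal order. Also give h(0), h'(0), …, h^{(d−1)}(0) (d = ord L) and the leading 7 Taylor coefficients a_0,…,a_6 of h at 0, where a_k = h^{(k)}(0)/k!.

f: a_k = 1, 3, 9/2, 9/2, 27/8, 81/40, 81/80, …
h₀=f(r): pull back L_f along r ⇒ L₀.
L = (-6 - 12·x) + Dx  (order 1).
h: a_k = 1, 6, 24, 72, 180, 1944/5, 3744/5, …
ICs: h(0) = 1.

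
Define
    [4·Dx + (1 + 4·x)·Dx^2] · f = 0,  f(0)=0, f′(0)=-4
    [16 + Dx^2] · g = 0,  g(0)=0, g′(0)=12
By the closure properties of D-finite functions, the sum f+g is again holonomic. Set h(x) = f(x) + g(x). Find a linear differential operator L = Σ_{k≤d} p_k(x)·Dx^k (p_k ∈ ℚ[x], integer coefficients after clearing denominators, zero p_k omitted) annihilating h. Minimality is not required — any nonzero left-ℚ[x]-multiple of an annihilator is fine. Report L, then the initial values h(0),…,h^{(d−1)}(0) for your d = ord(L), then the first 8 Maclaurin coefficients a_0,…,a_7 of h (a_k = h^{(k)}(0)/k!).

f: a_k = 0, -4, 8, -64/3, 64, -1024/5, 2048/3, -16384/7, …
g: a_k = 0, 12, 0, -32, 0, 128/5, 0, -1024/105, …
Weyl lclm of L_f,L_g ⇒ L₀ (ord ≤ 4).
L = (448 + 512·x + 1024·x^2)·Dx + (48 + 320·x + 768·x^2 + 1024·x^3)·Dx^2 + (28 + 32·x + 64·x^2)·Dx^3 + (3 + 20·x + 48·x^2 + 64·x^3)·Dx^4  (order 4).
h: a_k = 0, 8, 8, -160/3, 64, -896/5, 2048/3, -246784/105, …
ICs: h(0) = 0, h′(0) = 8, h′′(0) = 16, h′′′(0) = -320.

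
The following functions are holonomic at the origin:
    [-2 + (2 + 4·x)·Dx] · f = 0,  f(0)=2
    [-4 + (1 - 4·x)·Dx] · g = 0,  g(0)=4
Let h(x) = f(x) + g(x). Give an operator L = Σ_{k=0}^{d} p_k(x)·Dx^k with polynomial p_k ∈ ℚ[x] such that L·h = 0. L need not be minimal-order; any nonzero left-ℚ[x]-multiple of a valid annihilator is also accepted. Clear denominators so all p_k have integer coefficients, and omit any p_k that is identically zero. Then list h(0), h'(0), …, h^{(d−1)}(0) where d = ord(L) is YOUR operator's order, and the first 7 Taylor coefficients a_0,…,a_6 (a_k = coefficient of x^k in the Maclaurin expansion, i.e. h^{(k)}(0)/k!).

f: a_k = 2, 2, -1, 1, -5/4, 7/4, -21/8, …
g: a_k = 4, 16, 64, 256, 1024, 4096, 16384, …
Weyl lclm of L_f,L_g ⇒ L₀ (ord ≤ 2).
L = (12 + 16·x) + (-11 - 40·x - 48·x^2)·Dx + (1 + 2·x - 16·x^2 - 32·x^3)·Dx^2  (order 2).
h: a_k = 6, 18, 63, 257, 4091/4, 16391/4, 131051/8, …
ICs: h(0) = 6, h′(0) = 18.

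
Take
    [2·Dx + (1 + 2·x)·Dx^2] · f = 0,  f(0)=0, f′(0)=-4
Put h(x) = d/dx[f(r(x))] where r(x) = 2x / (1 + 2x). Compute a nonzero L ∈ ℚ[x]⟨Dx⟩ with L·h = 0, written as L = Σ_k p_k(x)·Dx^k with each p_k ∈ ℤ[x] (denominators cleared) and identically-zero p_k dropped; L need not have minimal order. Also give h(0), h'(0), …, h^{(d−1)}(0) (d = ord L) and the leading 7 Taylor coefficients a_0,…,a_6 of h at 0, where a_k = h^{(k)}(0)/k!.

L = (8 + 24·x) + (1 + 8·x + 12·x^2)·Dx  (order 1).
h: a_k = -8, 64, -416, 2560, -15488, 93184, -559616, …
ICs: h(0) = -8.

f: a_k = 0, -4, 4, -16/3, 8, -64/5, 64/3, …
Substitute x→r, Dx→(1/r')Dx; clear ⇒ L₀.
Differentiate: ansatz ord ≤ ord L₀ ⇒ L.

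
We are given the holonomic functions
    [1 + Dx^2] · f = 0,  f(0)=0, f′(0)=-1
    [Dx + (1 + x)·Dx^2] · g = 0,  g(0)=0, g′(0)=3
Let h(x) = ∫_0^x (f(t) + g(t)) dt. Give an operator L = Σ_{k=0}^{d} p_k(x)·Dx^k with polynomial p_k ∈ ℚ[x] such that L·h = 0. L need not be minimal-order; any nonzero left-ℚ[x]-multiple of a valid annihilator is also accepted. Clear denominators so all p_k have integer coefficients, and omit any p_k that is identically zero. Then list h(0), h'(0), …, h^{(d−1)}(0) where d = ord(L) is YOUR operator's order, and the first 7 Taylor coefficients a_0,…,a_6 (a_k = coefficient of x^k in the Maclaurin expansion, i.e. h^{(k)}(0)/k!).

L = (7 + 2·x + x^2)·Dx^2 + (3 + 5·x + 3·x^2 + x^3)·Dx^3 + (7 + 2·x + x^2)·Dx^4 + (3 + 5·x + 3·x^2 + x^3)·Dx^5  (order 5).
h: a_k = 0, 0, 1, -1/2, 7/24, -3/20, 71/720, …
ICs: h(0) = 0, h′(0) = 0, h′′(0) = 2, h′′′(0) = -3, h′′′′(0) = 7.

f: a_k = 0, -1, 0, 1/6, 0, -1/120, 0, …
g: a_k = 0, 3, -3/2, 1, -3/4, 3/5, -1/2, …
h₀=f+g: left-lcm gives L₀, ord ≤ 4.
h=∫h₀ ⇒ L = L₀·Dx.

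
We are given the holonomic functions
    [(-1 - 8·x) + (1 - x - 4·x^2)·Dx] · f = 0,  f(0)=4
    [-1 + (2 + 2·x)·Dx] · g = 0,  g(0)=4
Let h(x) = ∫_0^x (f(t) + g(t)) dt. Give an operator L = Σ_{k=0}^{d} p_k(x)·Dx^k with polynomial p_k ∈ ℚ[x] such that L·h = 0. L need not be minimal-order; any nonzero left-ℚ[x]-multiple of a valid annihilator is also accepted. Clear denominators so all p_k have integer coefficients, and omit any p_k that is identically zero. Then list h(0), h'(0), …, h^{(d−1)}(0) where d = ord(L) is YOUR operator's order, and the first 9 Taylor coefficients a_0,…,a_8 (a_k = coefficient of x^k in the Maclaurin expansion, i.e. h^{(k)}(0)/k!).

f: a_k = 4, 4, 20, 36, 116, 260, 724, 1764, 4660, …
g: a_k = 4, 2, -1/2, 1/4, -5/32, 7/64, -21/256, 33/512, -429/8192, …
L₀ := lclm(L_f,L_g); ord L₀ ≤ 1+1.
∫: right-multiply L₀ by Dx.
L = (-21 - 75·x - 228·x^2 - 160·x^3)·Dx + (41 + 174·x + 609·x^2 + 872·x^3 + 400·x^4)·Dx^2 + (-2 - 38·x - 30·x^2 + 198·x^3 + 352·x^4 + 160·x^5)·Dx^3  (order 3).
h: a_k = 0, 8, 3, 13/2, 145/16, 3707/160, 5549/128, 185323/1792, 903201/4096, …
ICs: h(0) = 0, h′(0) = 8, h′′(0) = 6.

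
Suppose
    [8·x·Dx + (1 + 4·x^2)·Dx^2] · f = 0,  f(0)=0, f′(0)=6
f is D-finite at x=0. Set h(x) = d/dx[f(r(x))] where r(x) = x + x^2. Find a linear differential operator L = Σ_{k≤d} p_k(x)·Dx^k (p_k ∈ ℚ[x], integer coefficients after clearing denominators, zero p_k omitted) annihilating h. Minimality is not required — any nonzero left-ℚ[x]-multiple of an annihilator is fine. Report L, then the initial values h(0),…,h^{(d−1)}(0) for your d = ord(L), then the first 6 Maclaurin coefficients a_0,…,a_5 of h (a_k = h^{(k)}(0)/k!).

L = (-2 + 8·x + 32·x^2 + 48·x^3 + 24·x^4) + (1 + 2·x + 4·x^2 + 16·x^3 + 20·x^4 + 8·x^5)·Dx  (order 1).
h: a_k = 6, 12, -24, -96, -24, 528, …
ICs: h(0) = 6.

f: a_k = 0, 6, 0, -8, 0, 96/5, …
Substitute x→r, Dx→(1/r')Dx; clear ⇒ L₀.
Derive L from L₀ (diff closure).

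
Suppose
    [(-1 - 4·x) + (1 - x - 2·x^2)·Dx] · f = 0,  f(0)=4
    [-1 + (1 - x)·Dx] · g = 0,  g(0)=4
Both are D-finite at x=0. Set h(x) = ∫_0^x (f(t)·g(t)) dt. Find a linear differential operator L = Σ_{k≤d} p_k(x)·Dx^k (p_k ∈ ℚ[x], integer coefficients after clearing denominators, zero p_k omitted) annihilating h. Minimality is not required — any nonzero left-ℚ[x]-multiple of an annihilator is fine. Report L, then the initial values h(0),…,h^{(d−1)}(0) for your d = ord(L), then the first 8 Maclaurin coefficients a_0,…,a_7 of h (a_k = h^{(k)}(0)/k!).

L = (-2 - 2·x + 6·x^2)·Dx + (1 - 2·x - x^2 + 2·x^3)·Dx^2  (order 2).
h: a_k = 0, 16, 16, 80/3, 40, 336/5, 112, 1360/7, …
ICs: h(0) = 0, h′(0) = 16.

f: a_k = 4, 4, 12, 20, 44, 84, 172, 340, …
g: a_k = 4, 4, 4, 4, 4, 4, 4, 4, …
Product ⇒ symmetric product L₀, ord ≤ 1.
h=∫h₀ ⇒ L = L₀·Dx.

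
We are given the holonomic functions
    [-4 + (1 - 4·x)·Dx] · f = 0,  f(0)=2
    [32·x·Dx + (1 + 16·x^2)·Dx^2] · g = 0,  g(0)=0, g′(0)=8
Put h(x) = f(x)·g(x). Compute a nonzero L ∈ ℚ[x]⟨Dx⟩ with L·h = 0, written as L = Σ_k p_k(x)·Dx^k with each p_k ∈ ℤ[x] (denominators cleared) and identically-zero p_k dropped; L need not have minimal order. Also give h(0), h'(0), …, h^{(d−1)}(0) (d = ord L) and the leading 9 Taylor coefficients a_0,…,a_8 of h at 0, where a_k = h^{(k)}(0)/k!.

f: a_k = 2, 8, 32, 128, 512, 2048, 8192, 32768, 131072, …
g: a_k = 0, 8, 0, -128/3, 0, 2048/5, 0, -32768/7, 0, …
h₀=f·g: eliminate ⇒ L₀, order ≤ 1·2.
L = 128·x + (8 - 32·x + 256·x^2)·Dx + (-1 + 4·x - 16·x^2 + 64·x^3)·Dx^2  (order 2).
h: a_k = 0, 16, 64, 512/3, 2048/3, 53248/15, 212992/15, 4980736/105, 19922944/105, …
ICs: h(0) = 0, h′(0) = 16.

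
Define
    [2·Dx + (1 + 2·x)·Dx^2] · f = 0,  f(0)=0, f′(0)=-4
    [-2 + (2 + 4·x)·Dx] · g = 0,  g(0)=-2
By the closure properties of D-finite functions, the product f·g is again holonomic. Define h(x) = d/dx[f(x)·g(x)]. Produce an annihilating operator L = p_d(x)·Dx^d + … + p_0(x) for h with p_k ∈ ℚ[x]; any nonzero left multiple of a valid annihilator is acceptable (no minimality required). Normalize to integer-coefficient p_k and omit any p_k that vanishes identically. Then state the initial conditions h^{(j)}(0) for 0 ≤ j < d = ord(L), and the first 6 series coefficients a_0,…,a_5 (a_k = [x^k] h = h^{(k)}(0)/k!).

L = 1 + (4 + 8·x)·Dx + (1 + 4·x + 4·x^2)·Dx^2  (order 2).
h: a_k = 8, 0, -4, 32/3, -71/3, 248/5, …
ICs: h(0) = 8, h′(0) = 0.

f: a_k = 0, -4, 4, -16/3, 8, -64/5, …
g: a_k = -2, -2, 1, -1, 5/4, -7/4, …
h₀=f·g: eliminate ⇒ L₀, order ≤ 2·1.
Differentiate: ansatz ord ≤ ord L₀ ⇒ L.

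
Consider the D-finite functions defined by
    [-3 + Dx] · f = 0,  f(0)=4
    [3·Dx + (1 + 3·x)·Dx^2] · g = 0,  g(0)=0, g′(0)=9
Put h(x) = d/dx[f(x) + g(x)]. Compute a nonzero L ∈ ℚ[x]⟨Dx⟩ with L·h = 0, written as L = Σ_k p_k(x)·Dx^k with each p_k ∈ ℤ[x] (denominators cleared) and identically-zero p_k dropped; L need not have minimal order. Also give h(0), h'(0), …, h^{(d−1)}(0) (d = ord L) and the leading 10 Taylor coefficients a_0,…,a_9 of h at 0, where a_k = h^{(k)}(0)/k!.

L = (-27 - 27·x) + (3 - 18·x - 27·x^2)·Dx + (2 + 9·x + 9·x^2)·Dx^2  (order 2).
h: a_k = 21, 9, 135, -189, 1539/2, -21627/10, 131463/20, -2754891/140, 66137067/1120, -198403911/1120, …
ICs: h(0) = 21, h′(0) = 9.

f: a_k = 4, 12, 18, 18, 27/2, 81/10, 81/20, 243/140, 729/1120, 243/1120, …
g: a_k = 0, 9, -27/2, 27, -243/4, 729/5, -729/2, 6561/7, -19683/8, 6561, …
h₀=f+g: left-lcm gives L₀, ord ≤ 3.
h=h₀': d/dx-closure on L₀ ⇒ L.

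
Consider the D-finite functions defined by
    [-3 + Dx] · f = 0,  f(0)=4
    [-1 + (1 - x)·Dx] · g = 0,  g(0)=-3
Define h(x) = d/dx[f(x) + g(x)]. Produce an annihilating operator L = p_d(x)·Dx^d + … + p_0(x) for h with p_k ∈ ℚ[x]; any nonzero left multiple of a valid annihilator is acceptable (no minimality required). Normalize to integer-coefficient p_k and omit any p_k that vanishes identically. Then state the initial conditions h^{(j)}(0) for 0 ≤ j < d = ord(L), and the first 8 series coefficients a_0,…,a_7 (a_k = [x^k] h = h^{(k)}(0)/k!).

L = 18·x + (3 - 18·x + 9·x^2)·Dx + (-1 + 4·x - 3·x^2)·Dx^2  (order 2).
h: a_k = 9, 30, 45, 42, 51/2, 63/10, -177/20, -2631/140, …
ICs: h(0) = 9, h′(0) = 30.

f: a_k = 4, 12, 18, 18, 27/2, 81/10, 81/20, 243/140, …
g: a_k = -3, -3, -3, -3, -3, -3, -3, -3, …
h₀=f+g: left-lcm gives L₀, ord ≤ 2.
h=h₀': d/dx-closure on L₀ ⇒ L.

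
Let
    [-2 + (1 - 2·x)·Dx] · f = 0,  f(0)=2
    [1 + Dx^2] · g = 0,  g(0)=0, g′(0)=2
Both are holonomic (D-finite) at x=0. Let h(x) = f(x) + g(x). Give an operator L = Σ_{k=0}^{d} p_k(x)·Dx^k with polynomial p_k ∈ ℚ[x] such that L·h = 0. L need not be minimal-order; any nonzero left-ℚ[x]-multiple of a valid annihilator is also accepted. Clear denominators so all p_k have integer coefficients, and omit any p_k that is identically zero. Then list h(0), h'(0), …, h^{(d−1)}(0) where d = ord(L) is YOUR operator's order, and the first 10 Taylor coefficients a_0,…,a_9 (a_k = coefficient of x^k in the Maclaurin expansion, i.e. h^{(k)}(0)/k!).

L = (50 - 8·x + 8·x^2) + (-9 + 22·x - 12·x^2 + 8·x^3)·Dx + (50 - 8·x + 8·x^2)·Dx^2 + (-9 + 22·x - 12·x^2 + 8·x^3)·Dx^3  (order 3).
h: a_k = 2, 6, 8, 47/3, 32, 3841/60, 128, 645119/2520, 512, 185794561/181440, …
ICs: h(0) = 2, h′(0) = 6, h′′(0) = 16.

f: a_k = 2, 4, 8, 16, 32, 64, 128, 256, 512, 1024, …
g: a_k = 0, 2, 0, -1/3, 0, 1/60, 0, -1/2520, 0, 1/181440, …
L₀ := lclm(L_f,L_g); ord L₀ ≤ 1+2.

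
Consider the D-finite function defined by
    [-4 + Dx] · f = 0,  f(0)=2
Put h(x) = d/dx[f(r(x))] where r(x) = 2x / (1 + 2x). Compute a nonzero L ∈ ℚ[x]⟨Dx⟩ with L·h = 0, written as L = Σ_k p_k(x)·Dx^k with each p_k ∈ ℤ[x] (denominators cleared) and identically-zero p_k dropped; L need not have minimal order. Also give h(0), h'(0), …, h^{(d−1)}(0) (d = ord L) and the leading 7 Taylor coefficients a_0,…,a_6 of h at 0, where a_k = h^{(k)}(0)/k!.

f: a_k = 2, 8, 16, 64/3, 64/3, 256/15, 512/45, …
h₀=f(r): pull back L_f along r ⇒ L₀.
Differentiate: ansatz ord ≤ ord L₀ ⇒ L.
L = (4 - 8·x) + (-1 - 4·x - 4·x^2)·Dx  (order 1).
h: a_k = 16, 64, -64, -512/3, 1792/3, -11264/15, -17408/45, …
ICs: h(0) = 16.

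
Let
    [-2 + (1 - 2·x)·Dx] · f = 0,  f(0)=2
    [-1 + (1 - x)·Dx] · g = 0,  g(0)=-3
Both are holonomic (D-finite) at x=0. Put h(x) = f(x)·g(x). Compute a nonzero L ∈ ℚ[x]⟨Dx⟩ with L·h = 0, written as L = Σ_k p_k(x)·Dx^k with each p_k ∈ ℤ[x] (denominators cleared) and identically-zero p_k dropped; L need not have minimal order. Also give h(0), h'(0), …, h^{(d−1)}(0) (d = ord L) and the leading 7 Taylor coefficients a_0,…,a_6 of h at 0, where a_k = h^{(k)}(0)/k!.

f: a_k = 2, 4, 8, 16, 32, 64, 128, …
g: a_k = -3, -3, -3, -3, -3, -3, -3, …
Product ⇒ symmetric product L₀, ord ≤ 1.
L = (-3 + 4·x) + (1 - 3·x + 2·x^2)·Dx  (order 1).
h: a_k = -6, -18, -42, -90, -186, -378, -762, …
ICs: h(0) = -6.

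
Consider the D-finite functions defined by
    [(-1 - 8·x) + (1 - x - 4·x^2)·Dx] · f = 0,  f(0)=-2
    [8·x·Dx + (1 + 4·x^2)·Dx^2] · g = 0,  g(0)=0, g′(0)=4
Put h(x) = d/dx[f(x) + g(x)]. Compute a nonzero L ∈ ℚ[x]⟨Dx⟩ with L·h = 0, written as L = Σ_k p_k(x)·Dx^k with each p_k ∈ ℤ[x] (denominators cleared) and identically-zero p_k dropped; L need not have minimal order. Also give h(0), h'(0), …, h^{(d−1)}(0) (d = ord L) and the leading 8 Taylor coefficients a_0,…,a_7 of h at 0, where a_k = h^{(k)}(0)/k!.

L = (-40 + 160·x + 2272·x^2 + 4608·x^3 + 16896·x^4 + 6144·x^6) + (31 + 264·x + 364·x^2 + 2208·x^3 + 4160·x^4 + 12800·x^5 + 768·x^6 + 6144·x^7)·Dx + (-5 - 11·x - 80·x^2 + 116·x^3 + 80·x^4 + 704·x^5 + 1536·x^6 + 256·x^7 + 1024·x^8)·Dx^2  (order 2).
h: a_k = 2, -20, -70, -232, -586, -2172, -6430, -18640, …
ICs: h(0) = 2, h′(0) = -20.

f: a_k = -2, -2, -10, -18, -58, -130, -362, -882, …
g: a_k = 0, 4, 0, -16/3, 0, 64/5, 0, -256/7, …
Weyl lclm of L_f,L_g ⇒ L₀ (ord ≤ 3).
Differentiate: ansatz ord ≤ ord L₀ ⇒ L.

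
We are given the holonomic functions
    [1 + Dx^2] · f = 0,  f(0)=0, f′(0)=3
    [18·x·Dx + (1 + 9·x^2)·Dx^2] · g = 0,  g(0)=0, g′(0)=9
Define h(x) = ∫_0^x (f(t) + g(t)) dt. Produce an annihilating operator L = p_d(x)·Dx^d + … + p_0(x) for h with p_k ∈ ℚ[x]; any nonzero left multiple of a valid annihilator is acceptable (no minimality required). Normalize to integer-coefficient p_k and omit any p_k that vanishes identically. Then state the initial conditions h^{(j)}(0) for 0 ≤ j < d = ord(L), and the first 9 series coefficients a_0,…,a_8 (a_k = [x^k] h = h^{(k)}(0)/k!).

f: a_k = 0, 3, 0, -1/2, 0, 1/40, 0, -1/1680, 0, …
g: a_k = 0, 9, 0, -27, 0, 729/5, 0, -6561/7, 0, …
Weyl lclm of L_f,L_g ⇒ L₀ (ord ≤ 4).
Integrate: L := L₀·Dx.
L = (-1926·x + 17820·x^3 + 1458·x^5)·Dx^2 + (-17 + 351·x^2 + 4617·x^4 + 729·x^6)·Dx^3 + (-1926·x + 17820·x^3 + 1458·x^5)·Dx^4 + (-17 + 351·x^2 + 4617·x^4 + 729·x^6)·Dx^5  (order 5).
h: a_k = 0, 0, 6, 0, -55/8, 0, 5833/240, 0, -1574641/13440, …
ICs: h(0) = 0, h′(0) = 0, h′′(0) = 12, h′′′(0) = 0, h′′′′(0) = -165.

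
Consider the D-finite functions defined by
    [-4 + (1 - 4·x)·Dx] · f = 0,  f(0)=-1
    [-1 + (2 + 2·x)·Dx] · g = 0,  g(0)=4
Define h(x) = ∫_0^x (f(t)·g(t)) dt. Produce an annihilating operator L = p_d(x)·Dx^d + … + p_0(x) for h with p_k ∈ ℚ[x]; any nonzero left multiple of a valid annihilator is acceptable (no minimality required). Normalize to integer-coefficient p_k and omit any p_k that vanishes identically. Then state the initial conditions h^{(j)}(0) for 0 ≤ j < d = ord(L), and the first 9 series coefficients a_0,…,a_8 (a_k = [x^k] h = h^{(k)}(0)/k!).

L = (9 + 4·x)·Dx + (-2 + 6·x + 8·x^2)·Dx^2  (order 2).
h: a_k = 0, -4, -9, -143/6, -1145/16, -7327/32, -293087/384, -4689371/1792, -37515001/4096, …
ICs: h(0) = 0, h′(0) = -4.

f: a_k = -1, -4, -16, -64, -256, -1024, -4096, -16384, -65536, …
g: a_k = 4, 2, -1/2, 1/4, -5/32, 7/64, -21/256, 33/512, -429/8192, …
Sym-product of L_f,L_g gives L₀ (≤ ord 1).
h=∫₀ˣh₀: take L = L₀·Dx.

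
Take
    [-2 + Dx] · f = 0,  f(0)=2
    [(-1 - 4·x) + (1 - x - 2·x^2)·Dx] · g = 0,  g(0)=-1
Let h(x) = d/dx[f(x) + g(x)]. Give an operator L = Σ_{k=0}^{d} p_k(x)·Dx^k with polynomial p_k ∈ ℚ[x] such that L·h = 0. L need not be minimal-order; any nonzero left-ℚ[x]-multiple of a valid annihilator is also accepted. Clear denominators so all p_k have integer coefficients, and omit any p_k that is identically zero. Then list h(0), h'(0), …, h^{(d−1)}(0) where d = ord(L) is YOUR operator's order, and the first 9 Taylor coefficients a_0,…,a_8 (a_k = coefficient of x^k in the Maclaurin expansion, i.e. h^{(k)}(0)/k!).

f: a_k = 2, 4, 4, 8/3, 4/3, 8/15, 8/45, 16/315, 4/315, …
g: a_k = -1, -1, -3, -5, -11, -21, -43, -85, -171, …
Weyl lclm of L_f,L_g ⇒ L₀ (ord ≤ 2).
Differentiate: ansatz ord ≤ ord L₀ ⇒ L.
L = (18 + 132·x + 144·x^2 + 288·x^3 + 96·x^4) + (-13 - 68·x - 94·x^2 - 112·x^3 + 40·x^4 + 32·x^5)·Dx + (2 + x + 11·x^2 - 16·x^3 - 44·x^4 - 16·x^5)·Dx^2  (order 2).
h: a_k = 3, 2, -7, -116/3, -307/3, -3854/15, -26759/45, -430888/315, -966727/315, …
ICs: h(0) = 3, h′(0) = 2.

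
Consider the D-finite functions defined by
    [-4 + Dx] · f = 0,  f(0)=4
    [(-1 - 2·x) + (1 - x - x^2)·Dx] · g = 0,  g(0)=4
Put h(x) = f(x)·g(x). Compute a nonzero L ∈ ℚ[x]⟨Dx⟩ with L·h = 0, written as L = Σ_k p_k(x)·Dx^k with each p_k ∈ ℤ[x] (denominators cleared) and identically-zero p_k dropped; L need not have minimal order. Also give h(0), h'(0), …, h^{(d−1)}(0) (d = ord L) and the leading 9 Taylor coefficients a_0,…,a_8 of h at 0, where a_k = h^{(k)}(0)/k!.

L = (5 - 2·x - 4·x^2) + (-1 + x + x^2)·Dx  (order 1).
h: a_k = 16, 80, 224, 1424/3, 2608/3, 22208/15, 21968/9, 1251632/315, 2028704/315, …
ICs: h(0) = 16.

f: a_k = 4, 16, 32, 128/3, 128/3, 512/15, 1024/45, 4096/315, 2048/315, …
g: a_k = 4, 4, 8, 12, 20, 32, 52, 84, 136, …
f·g: L₀ = L_f ⊗_s L_g, ord ≤ 1·1.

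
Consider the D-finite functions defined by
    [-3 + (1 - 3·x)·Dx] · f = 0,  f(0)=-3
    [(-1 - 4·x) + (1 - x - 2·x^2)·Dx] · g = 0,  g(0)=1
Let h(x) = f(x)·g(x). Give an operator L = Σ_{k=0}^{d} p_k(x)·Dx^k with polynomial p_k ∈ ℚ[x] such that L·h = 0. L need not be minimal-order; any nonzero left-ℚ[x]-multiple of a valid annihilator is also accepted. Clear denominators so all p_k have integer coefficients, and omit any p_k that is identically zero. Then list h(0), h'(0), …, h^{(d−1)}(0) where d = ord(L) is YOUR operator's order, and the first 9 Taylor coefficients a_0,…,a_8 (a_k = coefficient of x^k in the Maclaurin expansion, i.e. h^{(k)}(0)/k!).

L = (-4 + 2·x + 18·x^2) + (1 - 4·x + x^2 + 6·x^3)·Dx  (order 1).
h: a_k = -3, -12, -45, -150, -483, -1512, -4665, -14250, -43263, …
ICs: h(0) = -3.

f: a_k = -3, -9, -27, -81, -243, -729, -2187, -6561, -19683, …
g: a_k = 1, 1, 3, 5, 11, 21, 43, 85, 171, …
L₀ := L_f ⊗_s L_g (sym. prod.), ord ≤ 1.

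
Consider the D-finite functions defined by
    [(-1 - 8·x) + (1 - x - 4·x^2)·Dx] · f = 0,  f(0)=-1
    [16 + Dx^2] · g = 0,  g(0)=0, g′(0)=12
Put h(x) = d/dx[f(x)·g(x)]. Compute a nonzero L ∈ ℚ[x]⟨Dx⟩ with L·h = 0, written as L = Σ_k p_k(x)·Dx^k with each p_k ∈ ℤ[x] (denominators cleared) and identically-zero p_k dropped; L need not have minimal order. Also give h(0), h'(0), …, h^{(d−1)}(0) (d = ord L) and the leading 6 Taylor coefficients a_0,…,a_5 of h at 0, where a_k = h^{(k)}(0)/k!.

L = (-12 - 64·x - 224·x^2 + 256·x^3 + 512·x^4) + (-1 - 4·x + 48·x^2 + 128·x^3)·Dx + (1 - 3·x - 10·x^2 + 16·x^3 + 32·x^4)·Dx^2  (order 2).
h: a_k = -12, -24, -84, -304, -1068, -15528/5, …
ICs: h(0) = -12, h′(0) = -24.

f: a_k = -1, -1, -5, -9, -29, -65, …
g: a_k = 0, 12, 0, -32, 0, 128/5, …
Product ⇒ symmetric product L₀, ord ≤ 2.
Differentiate: ansatz ord ≤ ord L₀ ⇒ L.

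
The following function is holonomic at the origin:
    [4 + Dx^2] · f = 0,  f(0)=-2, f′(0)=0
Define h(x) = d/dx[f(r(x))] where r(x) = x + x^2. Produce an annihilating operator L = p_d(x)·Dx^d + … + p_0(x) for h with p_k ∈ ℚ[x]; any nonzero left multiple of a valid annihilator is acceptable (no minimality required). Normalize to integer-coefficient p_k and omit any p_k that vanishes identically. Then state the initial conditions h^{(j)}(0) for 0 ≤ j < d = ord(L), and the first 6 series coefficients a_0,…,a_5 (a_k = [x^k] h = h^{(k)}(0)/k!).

f: a_k = -2, 0, 4, 0, -4/3, 0, …
Change of var in L_f (x↦r) gives L₀.
h=h₀': d/dx-closure on L₀ ⇒ L.
L = (16 + 32·x + 96·x^2 + 128·x^3 + 64·x^4) + (-6 - 12·x)·Dx + (1 + 4·x + 4·x^2)·Dx^2  (order 2).
h: a_k = 0, 8, 24, 32/3, -80/3, -704/15, …
ICs: h(0) = 0, h′(0) = 8.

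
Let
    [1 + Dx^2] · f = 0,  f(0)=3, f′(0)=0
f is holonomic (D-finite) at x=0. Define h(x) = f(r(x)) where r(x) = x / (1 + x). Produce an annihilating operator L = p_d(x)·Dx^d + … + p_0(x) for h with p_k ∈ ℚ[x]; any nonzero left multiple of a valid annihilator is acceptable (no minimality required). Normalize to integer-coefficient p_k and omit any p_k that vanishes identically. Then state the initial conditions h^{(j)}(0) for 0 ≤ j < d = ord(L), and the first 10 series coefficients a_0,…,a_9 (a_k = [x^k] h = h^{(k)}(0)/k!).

L = 1 + (2 + 6·x + 6·x^2 + 2·x^3)·Dx + (1 + 4·x + 6·x^2 + 4·x^3 + x^4)·Dx^2  (order 2).
h: a_k = 3, 0, -3/2, 3, -35/8, 11/2, -1501/240, 261/40, -16699/2688, 8791/1680, …
ICs: h(0) = 3, h′(0) = 0.

f: a_k = 3, 0, -3/2, 0, 1/8, 0, -1/240, 0, 1/13440, 0, …
Change of var in L_f (x↦r) gives L₀.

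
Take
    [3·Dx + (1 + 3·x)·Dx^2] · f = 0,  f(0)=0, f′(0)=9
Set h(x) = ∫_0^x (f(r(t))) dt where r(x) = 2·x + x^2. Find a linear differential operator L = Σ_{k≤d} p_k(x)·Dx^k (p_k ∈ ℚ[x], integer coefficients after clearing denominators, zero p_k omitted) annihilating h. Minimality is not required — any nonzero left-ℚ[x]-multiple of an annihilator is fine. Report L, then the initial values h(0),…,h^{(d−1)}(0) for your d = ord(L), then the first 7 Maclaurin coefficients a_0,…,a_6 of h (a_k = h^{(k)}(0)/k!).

f: a_k = 0, 9, -27/2, 27, -243/4, 729/5, -729/2, …
f∘r: x↦r, Dx↦Dx/r' in L_f ⇒ L₀.
Integrate: L := L₀·Dx.
L = (5 + 6·x + 3·x^2)·Dx^2 + (1 + 7·x + 9·x^2 + 3·x^3)·Dx^3  (order 3).
h: a_k = 0, 0, 9, -15, 81/2, -1323/10, 2403/5, …
ICs: h(0) = 0, h′(0) = 0, h′′(0) = 18.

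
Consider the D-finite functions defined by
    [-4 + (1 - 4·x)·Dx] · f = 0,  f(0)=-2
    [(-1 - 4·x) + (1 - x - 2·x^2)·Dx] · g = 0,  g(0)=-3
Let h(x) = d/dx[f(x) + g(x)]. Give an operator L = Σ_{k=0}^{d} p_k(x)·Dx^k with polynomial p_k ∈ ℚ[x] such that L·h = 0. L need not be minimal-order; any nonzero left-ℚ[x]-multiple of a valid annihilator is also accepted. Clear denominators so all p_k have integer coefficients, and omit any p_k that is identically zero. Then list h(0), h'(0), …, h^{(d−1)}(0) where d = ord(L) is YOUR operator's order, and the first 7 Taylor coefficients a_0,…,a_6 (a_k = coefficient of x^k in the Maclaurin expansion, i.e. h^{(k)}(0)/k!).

L = (168 + 192·x + 1728·x^2 - 768·x^3 + 768·x^4) + (-33 - 144·x + 264·x^2 + 1056·x^3 - 576·x^4 + 768·x^5)·Dx + (1 + 13·x - 100·x^2 + 120·x^3 + 40·x^4 - 64·x^5 + 128·x^6)·Dx^2  (order 2).
h: a_k = -11, -82, -429, -2180, -10555, -49926, -231161, …
ICs: h(0) = -11, h′(0) = -82.

f: a_k = -2, -8, -32, -128, -512, -2048, -8192, …
g: a_k = -3, -3, -9, -15, -33, -63, -129, …
Sum ⇒ L₀ = lclm(L_f,L_g) in ℚ(x)⟨Dx⟩.
Differentiate: ansatz ord ≤ ord L₀ ⇒ L.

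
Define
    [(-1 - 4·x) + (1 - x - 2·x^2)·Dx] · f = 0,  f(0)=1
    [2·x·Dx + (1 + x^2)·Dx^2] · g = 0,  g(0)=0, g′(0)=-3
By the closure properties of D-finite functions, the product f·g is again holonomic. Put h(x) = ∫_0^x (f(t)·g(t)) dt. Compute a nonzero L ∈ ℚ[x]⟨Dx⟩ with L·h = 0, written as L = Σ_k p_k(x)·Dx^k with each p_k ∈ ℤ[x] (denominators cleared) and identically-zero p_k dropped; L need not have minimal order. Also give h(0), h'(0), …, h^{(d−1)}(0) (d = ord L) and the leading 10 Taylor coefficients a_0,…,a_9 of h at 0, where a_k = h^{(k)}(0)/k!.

L = (4 + 2·x + 12·x^2)·Dx + (2 + 6·x + 4·x^2 + 12·x^3)·Dx^2 + (-1 + x + x^2 + x^3 + 2·x^4)·Dx^3  (order 3).
h: a_k = 0, 0, -3/2, -1, -2, -14/5, -51/10, -293/35, -2089/140, -184/7, …
ICs: h(0) = 0, h′(0) = 0, h′′(0) = -3.

f: a_k = 1, 1, 3, 5, 11, 21, 43, 85, 171, 341, …
g: a_k = 0, -3, 0, 1, 0, -3/5, 0, 3/7, 0, -1/3, …
Sym-product of L_f,L_g gives L₀ (≤ ord 2).
Integrate: L := L₀·Dx.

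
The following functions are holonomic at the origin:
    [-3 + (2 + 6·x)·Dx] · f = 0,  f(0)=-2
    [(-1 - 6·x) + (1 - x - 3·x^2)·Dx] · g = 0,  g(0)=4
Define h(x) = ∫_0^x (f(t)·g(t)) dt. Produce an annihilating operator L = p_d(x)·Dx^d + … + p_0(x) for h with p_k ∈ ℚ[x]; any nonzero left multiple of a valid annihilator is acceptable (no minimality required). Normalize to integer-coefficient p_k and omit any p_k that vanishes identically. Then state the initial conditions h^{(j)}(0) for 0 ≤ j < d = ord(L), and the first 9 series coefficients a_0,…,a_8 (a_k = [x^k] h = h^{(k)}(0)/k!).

L = (5 + 15·x + 27·x^2)·Dx + (-2 - 4·x + 12·x^2 + 18·x^3)·Dx^2  (order 2).
h: a_k = 0, -8, -10, -35/3, -217/8, -3011/80, -18139/192, -129511/896, -766529/2048, …
ICs: h(0) = 0, h′(0) = -8.

f: a_k = -2, -3, 9/4, -27/8, 405/64, -1701/128, 15309/512, -72171/1024, 2814669/16384, …
g: a_k = 4, 4, 16, 28, 76, 160, 388, 868, 2032, …
Product ⇒ symmetric product L₀, ord ≤ 1.
∫: right-multiply L₀ by Dx.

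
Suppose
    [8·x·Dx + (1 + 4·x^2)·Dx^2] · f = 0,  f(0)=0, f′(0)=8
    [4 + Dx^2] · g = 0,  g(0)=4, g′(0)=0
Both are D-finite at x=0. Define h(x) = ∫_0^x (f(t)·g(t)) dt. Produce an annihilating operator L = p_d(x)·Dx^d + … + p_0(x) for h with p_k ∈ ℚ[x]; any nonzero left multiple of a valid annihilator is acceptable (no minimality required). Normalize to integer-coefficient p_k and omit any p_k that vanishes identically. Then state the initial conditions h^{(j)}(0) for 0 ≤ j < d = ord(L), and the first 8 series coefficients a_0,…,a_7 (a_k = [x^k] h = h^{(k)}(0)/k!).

f: a_k = 0, 8, 0, -32/3, 0, 128/5, 0, -512/7, …
g: a_k = 4, 0, -8, 0, 8/3, 0, -16/45, 0, …
L₀ := L_f ⊗_s L_g (sym. prod.), ord ≤ 4.
h=∫h₀ ⇒ L = L₀·Dx.
L = (80 + 832·x^2 + 1408·x^4 + 2048·x^6 + 2048·x^8)·Dx + (96·x + 640·x^3 + 1536·x^5 + 2048·x^7)·Dx^2 + (24 + 256·x^2 + 576·x^4 + 1024·x^6 + 1024·x^8)·Dx^3 + (24·x + 160·x^3 + 384·x^5 + 512·x^7)·Dx^4 + (1 + 12·x^2 + 56·x^4 + 128·x^6 + 128·x^8)·Dx^5  (order 5).
h: a_k = 0, 0, 16, 0, -80/3, 0, 1568/45, 0, …
ICs: h(0) = 0, h′(0) = 0, h′′(0) = 32, h′′′(0) = 0, h′′′′(0) = -640.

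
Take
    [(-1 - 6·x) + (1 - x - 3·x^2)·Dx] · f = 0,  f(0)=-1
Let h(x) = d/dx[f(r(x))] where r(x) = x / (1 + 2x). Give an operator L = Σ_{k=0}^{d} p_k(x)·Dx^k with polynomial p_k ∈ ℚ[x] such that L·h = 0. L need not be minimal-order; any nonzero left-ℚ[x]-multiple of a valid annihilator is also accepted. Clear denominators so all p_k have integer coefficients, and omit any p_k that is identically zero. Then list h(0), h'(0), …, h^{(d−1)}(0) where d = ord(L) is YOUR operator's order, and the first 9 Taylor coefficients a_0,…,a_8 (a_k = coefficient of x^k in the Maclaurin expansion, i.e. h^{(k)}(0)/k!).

f: a_k = -1, -1, -4, -7, -19, -40, -97, -217, -508, …
Change of var in L_f (x↦r) gives L₀.
Derive L from L₀ (diff closure).
L = (4 + 6·x + 30·x^2 + 32·x^3) + (-1 - 13·x - 45·x^2 - 38·x^3 + 16·x^4)·Dx  (order 1).
h: a_k = -1, -4, 15, -68, 280, -1110, 4277, -16144, 59985, …
ICs: h(0) = -1.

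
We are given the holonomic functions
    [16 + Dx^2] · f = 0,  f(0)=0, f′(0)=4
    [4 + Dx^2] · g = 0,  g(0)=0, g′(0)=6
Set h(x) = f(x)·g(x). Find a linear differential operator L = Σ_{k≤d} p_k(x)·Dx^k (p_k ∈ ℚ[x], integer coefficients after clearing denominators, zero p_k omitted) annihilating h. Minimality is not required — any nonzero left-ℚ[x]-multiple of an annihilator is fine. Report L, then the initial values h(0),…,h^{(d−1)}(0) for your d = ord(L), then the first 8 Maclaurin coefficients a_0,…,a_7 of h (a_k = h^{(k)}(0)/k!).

L = 144 + 40·Dx^2 + Dx^4  (order 4).
h: a_k = 0, 0, 24, 0, -80, 0, 1456/15, 0, …
ICs: h(0) = 0, h′(0) = 0, h′′(0) = 48, h′′′(0) = 0.

f: a_k = 0, 4, 0, -32/3, 0, 128/15, 0, -1024/315, …
g: a_k = 0, 6, 0, -4, 0, 4/5, 0, -8/105, …
L₀ := L_f ⊗_s L_g (sym. prod.), ord ≤ 4.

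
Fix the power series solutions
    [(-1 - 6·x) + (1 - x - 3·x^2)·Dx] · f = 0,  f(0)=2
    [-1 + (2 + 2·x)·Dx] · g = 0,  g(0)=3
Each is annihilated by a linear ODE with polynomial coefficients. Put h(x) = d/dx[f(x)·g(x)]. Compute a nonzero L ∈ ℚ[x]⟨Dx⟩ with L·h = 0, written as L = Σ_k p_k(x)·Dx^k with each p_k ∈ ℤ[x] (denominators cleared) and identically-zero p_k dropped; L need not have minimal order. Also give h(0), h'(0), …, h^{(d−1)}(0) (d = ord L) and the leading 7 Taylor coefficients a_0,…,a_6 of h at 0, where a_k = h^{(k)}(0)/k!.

L = (35 + 162·x + 381·x^2 + 390·x^3 + 135·x^4) + (-6 - 26·x + 6·x^2 + 122·x^3 + 150·x^4 + 54·x^5)·Dx  (order 1).
h: a_k = 9, 105/2, 1287/8, 8457/16, 187635/128, 1059039/256, 11247411/1024, …
ICs: h(0) = 9.

f: a_k = 2, 2, 8, 14, 38, 80, 194, …
g: a_k = 3, 3/2, -3/8, 3/16, -15/128, 21/256, -63/1024, …
Sym-product of L_f,L_g gives L₀ (≤ ord 1).
Differentiate: ansatz ord ≤ ord L₀ ⇒ L.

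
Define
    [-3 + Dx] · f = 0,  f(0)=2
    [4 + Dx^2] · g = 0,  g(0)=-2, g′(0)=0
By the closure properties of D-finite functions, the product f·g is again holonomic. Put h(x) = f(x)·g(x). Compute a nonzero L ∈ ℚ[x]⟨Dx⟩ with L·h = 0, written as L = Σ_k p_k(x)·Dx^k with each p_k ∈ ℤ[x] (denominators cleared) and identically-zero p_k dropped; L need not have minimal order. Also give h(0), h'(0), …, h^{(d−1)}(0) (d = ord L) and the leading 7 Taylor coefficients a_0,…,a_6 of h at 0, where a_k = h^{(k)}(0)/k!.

L = 13 - 6·Dx + Dx^2  (order 2).
h: a_k = -4, -12, -10, 6, 119/6, 199/10, 407/36, …
ICs: h(0) = -4, h′(0) = -12.

f: a_k = 2, 6, 9, 9, 27/4, 81/20, 81/40, …
g: a_k = -2, 0, 4, 0, -4/3, 0, 8/45, …
L₀ := L_f ⊗_s L_g (sym. prod.), ord ≤ 2.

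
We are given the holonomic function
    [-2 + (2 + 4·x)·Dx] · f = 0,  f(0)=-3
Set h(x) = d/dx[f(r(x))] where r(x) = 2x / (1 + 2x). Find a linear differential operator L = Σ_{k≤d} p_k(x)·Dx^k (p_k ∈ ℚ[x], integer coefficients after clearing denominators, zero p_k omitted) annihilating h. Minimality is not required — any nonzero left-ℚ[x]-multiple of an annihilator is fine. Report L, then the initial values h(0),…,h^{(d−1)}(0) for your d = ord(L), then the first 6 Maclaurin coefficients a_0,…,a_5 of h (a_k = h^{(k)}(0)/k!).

f: a_k = -3, -3, 3/2, -3/2, 15/8, -21/8, …
L₀ from L_f via x↦r, Dx↦r'^{-1}Dx.
Differentiate: ansatz ord ≤ ord L₀ ⇒ L.
L = (-6 - 24·x) + (-1 - 8·x - 12·x^2)·Dx  (order 1).
h: a_k = -6, 36, -180, 888, -4500, 23544, …
ICs: h(0) = -6.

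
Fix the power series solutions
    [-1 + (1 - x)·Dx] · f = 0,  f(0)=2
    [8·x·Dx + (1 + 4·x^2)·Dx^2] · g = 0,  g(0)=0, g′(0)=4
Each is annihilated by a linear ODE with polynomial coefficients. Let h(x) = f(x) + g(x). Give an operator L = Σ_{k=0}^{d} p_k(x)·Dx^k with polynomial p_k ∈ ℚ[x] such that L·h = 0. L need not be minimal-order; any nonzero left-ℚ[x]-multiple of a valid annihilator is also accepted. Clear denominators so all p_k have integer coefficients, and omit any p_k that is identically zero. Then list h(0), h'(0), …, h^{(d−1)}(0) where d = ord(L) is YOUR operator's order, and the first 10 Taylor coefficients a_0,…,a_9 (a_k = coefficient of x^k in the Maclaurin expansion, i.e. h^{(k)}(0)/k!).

f: a_k = 2, 2, 2, 2, 2, 2, 2, 2, 2, 2, …
g: a_k = 0, 4, 0, -16/3, 0, 64/5, 0, -256/7, 0, 1024/9, …
Weyl lclm of L_f,L_g ⇒ L₀ (ord ≤ 3).
L = (-8 + 32·x + 96·x^2)·Dx + (7 - 8·x - 20·x^2 + 96·x^3)·Dx^2 + (-1 - 3·x - 12·x^3 + 16·x^4)·Dx^3  (order 3).
h: a_k = 2, 6, 2, -10/3, 2, 74/5, 2, -242/7, 2, 1042/9, …
ICs: h(0) = 2, h′(0) = 6, h′′(0) = 4.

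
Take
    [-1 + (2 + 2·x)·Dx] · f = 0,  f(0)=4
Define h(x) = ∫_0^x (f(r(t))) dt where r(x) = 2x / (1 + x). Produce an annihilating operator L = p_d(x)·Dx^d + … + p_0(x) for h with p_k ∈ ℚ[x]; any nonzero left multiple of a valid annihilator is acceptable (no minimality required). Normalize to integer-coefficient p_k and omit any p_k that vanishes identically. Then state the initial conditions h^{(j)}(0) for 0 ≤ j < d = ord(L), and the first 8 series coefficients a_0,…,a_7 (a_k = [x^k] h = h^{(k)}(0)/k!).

L = -Dx + (1 + 4·x + 3·x^2)·Dx^2  (order 2).
h: a_k = 0, 4, 2, -2, 5/2, -37/10, 25/4, -327/28, …
ICs: h(0) = 0, h′(0) = 4.

f: a_k = 4, 2, -1/2, 1/4, -5/32, 7/64, -21/256, 33/512, …
f∘r: x↦r, Dx↦Dx/r' in L_f ⇒ L₀.
Integrate: L := L₀·Dx.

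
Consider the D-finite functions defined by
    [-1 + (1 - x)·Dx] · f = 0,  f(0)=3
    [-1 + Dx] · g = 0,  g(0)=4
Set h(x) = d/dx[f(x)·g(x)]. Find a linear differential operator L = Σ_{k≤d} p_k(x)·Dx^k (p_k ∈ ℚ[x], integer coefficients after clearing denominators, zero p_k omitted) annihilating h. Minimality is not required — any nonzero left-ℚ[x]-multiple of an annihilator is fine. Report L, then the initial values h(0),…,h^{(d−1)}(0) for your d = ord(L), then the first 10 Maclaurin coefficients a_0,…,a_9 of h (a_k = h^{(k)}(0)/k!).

L = (5 - 4·x + x^2) + (-2 + 3·x - x^2)·Dx  (order 1).
h: a_k = 24, 60, 96, 130, 163, 1957/10, 685/3, 109601/420, 98641/336, 9864101/30240, …
ICs: h(0) = 24.

f: a_k = 3, 3, 3, 3, 3, 3, 3, 3, 3, 3, …
g: a_k = 4, 4, 2, 2/3, 1/6, 1/30, 1/180, 1/1260, 1/10080, 1/90720, …
h₀=f·g: eliminate ⇒ L₀, order ≤ 1·1.
h₀' ⇒ L via d/dx closure of L₀.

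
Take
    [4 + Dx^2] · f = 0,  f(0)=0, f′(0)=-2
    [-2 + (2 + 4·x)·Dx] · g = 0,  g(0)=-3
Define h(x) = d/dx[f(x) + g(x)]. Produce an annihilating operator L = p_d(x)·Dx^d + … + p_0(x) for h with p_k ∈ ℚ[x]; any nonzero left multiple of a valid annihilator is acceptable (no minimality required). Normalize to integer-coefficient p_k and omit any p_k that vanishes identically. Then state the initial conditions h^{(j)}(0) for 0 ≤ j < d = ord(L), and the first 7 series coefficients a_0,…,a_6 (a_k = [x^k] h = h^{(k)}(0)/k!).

L = (-76 - 64·x - 64·x^2) + (-28 - 120·x - 192·x^2 - 128·x^3)·Dx + (-19 - 16·x - 16·x^2)·Dx^2 + (-7 - 30·x - 48·x^2 - 32·x^3)·Dx^3  (order 3).
h: a_k = -5, 3, -1/2, 15/2, -347/24, 189/8, -31057/720, …
ICs: h(0) = -5, h′(0) = 3, h′′(0) = -1.

f: a_k = 0, -2, 0, 4/3, 0, -4/15, 0, …
g: a_k = -3, -3, 3/2, -3/2, 15/8, -21/8, 63/16, …
Weyl lclm of L_f,L_g ⇒ L₀ (ord ≤ 3).
h₀' ⇒ L via d/dx closure of L₀.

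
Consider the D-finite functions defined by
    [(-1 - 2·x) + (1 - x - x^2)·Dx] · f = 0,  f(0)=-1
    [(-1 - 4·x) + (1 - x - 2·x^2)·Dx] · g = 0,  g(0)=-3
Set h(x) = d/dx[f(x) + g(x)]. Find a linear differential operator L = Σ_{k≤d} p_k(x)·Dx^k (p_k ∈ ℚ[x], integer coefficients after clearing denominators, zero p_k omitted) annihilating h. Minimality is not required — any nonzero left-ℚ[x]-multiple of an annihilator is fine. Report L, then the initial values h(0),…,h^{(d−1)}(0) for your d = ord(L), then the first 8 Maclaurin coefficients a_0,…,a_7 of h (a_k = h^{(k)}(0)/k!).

f: a_k = -1, -1, -2, -3, -5, -8, -13, -21, …
g: a_k = -3, -3, -9, -15, -33, -63, -129, -255, …
Weyl lclm of L_f,L_g ⇒ L₀ (ord ≤ 2).
Differentiate: ansatz ord ≤ ord L₀ ⇒ L.
L = (-6 - 120·x - 120·x^2 - 312·x^3 - 462·x^4 - 336·x^5 + 144·x^6) + (6 + 30·x + 30·x^2 + 24·x^3 - 99·x^4 - 438·x^5 - 144·x^6 + 96·x^7)·Dx + (-1 + 2·x - 7·x^2 + 2·x^3 + 48·x^4 - 13·x^5 - 69·x^6 - 8·x^7 + 12·x^8)·Dx^2  (order 2).
h: a_k = -4, -22, -54, -152, -355, -852, -1932, -4376, …
ICs: h(0) = -4, h′(0) = -22.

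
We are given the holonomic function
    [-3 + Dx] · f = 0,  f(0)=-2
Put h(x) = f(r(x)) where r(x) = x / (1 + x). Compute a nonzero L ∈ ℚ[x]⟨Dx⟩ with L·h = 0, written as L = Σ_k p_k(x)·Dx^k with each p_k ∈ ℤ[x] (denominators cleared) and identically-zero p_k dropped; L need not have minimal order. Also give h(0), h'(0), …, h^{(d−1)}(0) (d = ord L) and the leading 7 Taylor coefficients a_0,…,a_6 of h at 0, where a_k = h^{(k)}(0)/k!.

f: a_k = -2, -6, -9, -9, -27/4, -81/20, -81/40, …
Change of var in L_f (x↦r) gives L₀.
L = -3 + (1 + 2·x + x^2)·Dx  (order 1).
h: a_k = -2, -6, -3, 3, -3/4, -21/20, 69/40, …
ICs: h(0) = -2.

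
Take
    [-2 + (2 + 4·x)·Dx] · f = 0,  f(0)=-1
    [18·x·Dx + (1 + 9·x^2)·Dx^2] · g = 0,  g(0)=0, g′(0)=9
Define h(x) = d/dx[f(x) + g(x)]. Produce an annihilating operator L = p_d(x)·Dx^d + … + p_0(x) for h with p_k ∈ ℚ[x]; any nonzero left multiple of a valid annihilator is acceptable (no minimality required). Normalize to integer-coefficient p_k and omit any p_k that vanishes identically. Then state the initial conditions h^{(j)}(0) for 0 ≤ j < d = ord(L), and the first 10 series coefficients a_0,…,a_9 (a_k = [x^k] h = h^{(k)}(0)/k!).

L = (-18 - 90·x + 486·x^2 + 486·x^3) + (-21 - 72·x + 360·x^2 + 1944·x^3 + 1701·x^4)·Dx + (-1 + 16·x + 54·x^2 + 198·x^3 + 567·x^4 + 486·x^5)·Dx^2  (order 2).
h: a_k = 8, 1, -165/2, 5/2, 5797/8, 63/8, -105207/16, 429/16, 7551837/128, 12155/128, …
ICs: h(0) = 8, h′(0) = 1.

f: a_k = -1, -1, 1/2, -1/2, 5/8, -7/8, 21/16, -33/16, 429/128, -715/128, …
g: a_k = 0, 9, 0, -27, 0, 729/5, 0, -6561/7, 0, 6561, …
Sum ⇒ L₀ = lclm(L_f,L_g) in ℚ(x)⟨Dx⟩.
Derive L from L₀ (diff closure).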